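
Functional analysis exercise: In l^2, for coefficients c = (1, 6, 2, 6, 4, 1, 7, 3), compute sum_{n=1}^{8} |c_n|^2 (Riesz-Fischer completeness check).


sum |c_n|^2 = 1^2 + 6^2 + 2^2 + 6^2 + 4^2 + 1^2 + 7^2 + 3^2
= 1 + 36 + 4 + 36 + 16 + 1 + 49 + 9
= 152

152


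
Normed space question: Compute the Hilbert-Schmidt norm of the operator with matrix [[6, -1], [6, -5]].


The Hilbert-Schmidt norm is sqrt(sum of squares of all entries).
Sum of squares = 6^2 + (-1)^2 + 6^2 + (-5)^2
= 36 + 1 + 36 + 25 = 98
||T||_HS = sqrt(98) = 9.8995

9.8995


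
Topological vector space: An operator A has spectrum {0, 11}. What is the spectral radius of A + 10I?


Spectrum of A + 10I = {10, 21}
Spectral radius = max |lambda| over the shifted spectrum
= max(10, 21) = 21

21


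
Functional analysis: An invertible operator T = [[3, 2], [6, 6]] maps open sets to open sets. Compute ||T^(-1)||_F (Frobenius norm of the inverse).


det(T) = 3*6 - 2*6 = 6
T^(-1) = (1/6) * [[6, -2], [-6, 3]] = [[1.0000, -0.3333], [-1.0000, 0.5000]]
||T^(-1)||_F^2 = 1.0000^2 + (-0.3333)^2 + (-1.0000)^2 + 0.5000^2 = 2.3611
||T^(-1)||_F = sqrt(2.3611) = 1.5366

1.5366


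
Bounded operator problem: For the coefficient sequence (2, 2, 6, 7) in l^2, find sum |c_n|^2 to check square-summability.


sum |c_n|^2 = 2^2 + 2^2 + 6^2 + 7^2
= 4 + 4 + 36 + 49
= 93

93


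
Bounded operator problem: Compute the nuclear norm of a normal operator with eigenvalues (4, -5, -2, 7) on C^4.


For a normal operator, singular values equal |eigenvalues|.
Trace norm = sum |lambda_i| = 4 + 5 + 2 + 7
= 18

18


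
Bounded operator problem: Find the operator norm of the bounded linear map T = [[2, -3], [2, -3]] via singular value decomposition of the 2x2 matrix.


A^T A = [[8, -12], [-12, 18]]
trace(A^T A) = 26, det(A^T A) = 0
discriminant = 26^2 - 4*0 = 676
Largest eigenvalue of A^T A = (trace + sqrt(disc))/2 = 26.0000
||T|| = sqrt(26.0000) = 5.0990

5.0990


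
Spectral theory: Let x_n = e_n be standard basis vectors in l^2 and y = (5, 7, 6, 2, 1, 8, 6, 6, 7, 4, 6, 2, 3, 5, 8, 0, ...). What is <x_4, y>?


x_4 = e_4 is the standard basis vector with 1 in position 4.
<x_4, y> = y_4 = 2
As n -> infinity, <x_n, y> -> 0, confirming weak convergence of (x_n) to 0.

2


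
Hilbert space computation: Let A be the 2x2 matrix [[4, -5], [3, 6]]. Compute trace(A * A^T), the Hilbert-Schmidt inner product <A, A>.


trace(A * A^T) = sum of squares of all entries
= 4^2 + (-5)^2 + 3^2 + 6^2
= 16 + 25 + 9 + 36
= 86

86


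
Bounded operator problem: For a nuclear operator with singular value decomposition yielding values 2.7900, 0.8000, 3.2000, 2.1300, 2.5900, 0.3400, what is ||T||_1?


The nuclear norm is the sum of all singular values.
||T||_1 = 2.7900 + 0.8000 + 3.2000 + 2.1300 + 2.5900 + 0.3400
= 11.8500

11.8500


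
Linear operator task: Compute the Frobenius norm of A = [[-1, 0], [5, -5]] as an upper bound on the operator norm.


||A||_F^2 = sum a_ij^2
= (-1)^2 + 0^2 + 5^2 + (-5)^2
= 1 + 0 + 25 + 25 = 51
||A||_F = sqrt(51) = 7.1414

7.1414


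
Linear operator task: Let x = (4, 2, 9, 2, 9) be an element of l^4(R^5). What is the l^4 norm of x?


The l^4 norm = (sum |x_i|^4)^(1/4)
Sum of 4th powers = 256 + 16 + 6561 + 16 + 6561 = 13410
||x||_4 = (13410)^(1/4) = 10.7611

10.7611


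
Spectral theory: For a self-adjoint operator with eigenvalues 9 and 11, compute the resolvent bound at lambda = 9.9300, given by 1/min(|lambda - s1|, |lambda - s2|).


dist(9.9300, {9, 11}) = min(|9.9300 - 9|, |9.9300 - 11|)
= min(0.9300, 1.0700) = 0.9300
Resolvent bound = 1/0.9300 = 1.0753

1.0753


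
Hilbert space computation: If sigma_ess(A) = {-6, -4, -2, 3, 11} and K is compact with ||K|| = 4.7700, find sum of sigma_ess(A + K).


By Weyl's theorem, the essential spectrum is invariant under compact perturbations.
sigma_ess(A + K) = sigma_ess(A) = {-6, -4, -2, 3, 11}
Sum = -6 + -4 + -2 + 3 + 11 = 2

2


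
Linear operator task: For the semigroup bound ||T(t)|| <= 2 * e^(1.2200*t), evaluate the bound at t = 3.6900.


||T(3.6900)|| <= 2 * exp(1.2200 * 3.6900)
= 2 * exp(4.5018)
= 2 * 90.1793
= 180.3586

180.3586


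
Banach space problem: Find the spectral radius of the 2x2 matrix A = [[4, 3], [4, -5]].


For a 2x2 matrix, eigenvalues satisfy lambda^2 - (trace)*lambda + det = 0
trace = 4 + -5 = -1
det = 4*-5 - 3*4 = -32
discriminant = (-1)^2 - 4*(-32) = 129
spectral radius = max |eigenvalue| = 6.1789

6.1789


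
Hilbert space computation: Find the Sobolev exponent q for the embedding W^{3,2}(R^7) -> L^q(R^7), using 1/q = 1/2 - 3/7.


Using the Sobolev embedding formula: 1/q = 1/p - k/n
1/q = 1/2 - 3/7 = 1/14
q = 1/(1/14) = 14

14.0000


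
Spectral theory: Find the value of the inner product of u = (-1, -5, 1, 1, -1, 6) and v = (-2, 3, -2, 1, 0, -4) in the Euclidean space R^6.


Computing the standard inner product <u, v> = sum u_i * v_i
= -1*-2 + -5*3 + 1*-2 + 1*1 + -1*0 + 6*-4
= 2 + -15 + -2 + 1 + 0 + -24
= -38

-38


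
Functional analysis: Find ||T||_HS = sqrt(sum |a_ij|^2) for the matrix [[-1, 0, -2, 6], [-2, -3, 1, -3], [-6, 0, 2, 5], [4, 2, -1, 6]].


The Hilbert-Schmidt norm is sqrt(sum of squares of all entries).
Sum of squares = (-1)^2 + 0^2 + (-2)^2 + 6^2 + (-2)^2 + (-3)^2 + 1^2 + (-3)^2 + (-6)^2 + 0^2 + 2^2 + 5^2 + 4^2 + 2^2 + (-1)^2 + 6^2
= 1 + 0 + 4 + 36 + 4 + 9 + 1 + 9 + 36 + 0 + 4 + 25 + 16 + 4 + 1 + 36 = 186
||T||_HS = sqrt(186) = 13.6382

13.6382


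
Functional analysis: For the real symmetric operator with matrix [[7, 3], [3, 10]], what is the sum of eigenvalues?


For a self-adjoint (symmetric) matrix, the eigenvalues are real.
The sum of eigenvalues equals the trace of the matrix.
trace = 7 + 10 = 17

17


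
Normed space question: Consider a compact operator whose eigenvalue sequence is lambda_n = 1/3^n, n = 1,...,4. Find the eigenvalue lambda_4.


The eigenvalue formula gives lambda_4 = 1/3^4
= 1/81
= 0.0123

0.0123


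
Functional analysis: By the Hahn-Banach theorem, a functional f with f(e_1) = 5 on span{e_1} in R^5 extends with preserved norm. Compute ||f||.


The norm of f is given by ||f|| = sup_{||x||=1} |f(x)|.
On span{e_1}, ||e_1|| = 1, so ||f|| = |f(e_1)| / ||e_1||
= |5| / 1 = 5.0000

5.0000


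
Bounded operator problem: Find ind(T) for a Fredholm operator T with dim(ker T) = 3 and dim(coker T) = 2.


The Fredholm index is defined as ind(T) = dim(ker T) - dim(coker T)
= 3 - 2
= 1

1


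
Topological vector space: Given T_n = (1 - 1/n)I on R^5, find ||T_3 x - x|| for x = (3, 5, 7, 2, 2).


T_3 x - x = (1 - 1/3)x - x = -x/3
||x|| = sqrt(91) = 9.5394
||T_3 x - x|| = ||x||/3 = 9.5394/3 = 3.1798

3.1798


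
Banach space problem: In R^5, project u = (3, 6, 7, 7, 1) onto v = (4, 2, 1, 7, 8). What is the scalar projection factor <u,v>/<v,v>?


Computing <u,v> = 3*4 + 6*2 + 7*1 + 7*7 + 1*8 = 88
Computing <v,v> = 4^2 + 2^2 + 1^2 + 7^2 + 8^2 = 134
Projection coefficient = 88/134 = 0.6567

0.6567


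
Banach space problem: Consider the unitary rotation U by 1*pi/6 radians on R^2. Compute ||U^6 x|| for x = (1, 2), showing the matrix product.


U is a rotation by theta = 1*pi/6
U^6 = rotation by 6*theta = 6*pi/6
cos(6*pi/6) = -1.0000, sin(6*pi/6) = 0.0000
U^6 x = (-1.0000 * 1 - 0.0000 * 2, 0.0000 * 1 + -1.0000 * 2)
= (-1.0000, -2.0000)
||U^6 x|| = sqrt((-1.0000)^2 + (-2.0000)^2) = sqrt(5.0000) = 2.2361

2.2361


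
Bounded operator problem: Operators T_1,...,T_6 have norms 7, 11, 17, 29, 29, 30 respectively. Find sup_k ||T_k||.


By the Uniform Boundedness Principle, the supremum of norms is finite.
sup_k ||T_k|| = max(7, 11, 17, 29, 29, 30) = 30

30


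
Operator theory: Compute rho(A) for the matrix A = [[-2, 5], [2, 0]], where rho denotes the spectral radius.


For a 2x2 matrix, eigenvalues satisfy lambda^2 - (trace)*lambda + det = 0
trace = -2 + 0 = -2
det = -2*0 - 5*2 = -10
discriminant = (-2)^2 - 4*(-10) = 44
spectral radius = max |eigenvalue| = 4.3166

4.3166


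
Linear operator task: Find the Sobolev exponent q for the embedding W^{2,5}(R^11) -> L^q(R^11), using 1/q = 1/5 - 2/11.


Using the Sobolev embedding formula: 1/q = 1/p - k/n
1/q = 1/5 - 2/11 = 1/55
q = 1/(1/55) = 55

55.0000


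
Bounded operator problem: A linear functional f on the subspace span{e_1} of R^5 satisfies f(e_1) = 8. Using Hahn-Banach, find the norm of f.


The norm of f is given by ||f|| = sup_{||x||=1} |f(x)|.
On span{e_1}, ||e_1|| = 1, so ||f|| = |f(e_1)| / ||e_1||
= |8| / 1 = 8.0000

8.0000


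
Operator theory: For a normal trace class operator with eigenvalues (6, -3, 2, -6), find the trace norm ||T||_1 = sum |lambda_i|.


For a normal operator, singular values equal |eigenvalues|.
Trace norm = sum |lambda_i| = 6 + 3 + 2 + 6
= 17

17


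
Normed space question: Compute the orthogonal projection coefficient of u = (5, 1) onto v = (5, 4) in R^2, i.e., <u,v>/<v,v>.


Computing <u,v> = 5*5 + 1*4 = 29
Computing <v,v> = 5^2 + 4^2 = 41
Projection coefficient = 29/41 = 0.7073

0.7073


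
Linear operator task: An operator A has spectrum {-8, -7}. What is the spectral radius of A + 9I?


Spectrum of A + 9I = {1, 2}
Spectral radius = max |lambda| over the shifted spectrum
= max(1, 2) = 2

2


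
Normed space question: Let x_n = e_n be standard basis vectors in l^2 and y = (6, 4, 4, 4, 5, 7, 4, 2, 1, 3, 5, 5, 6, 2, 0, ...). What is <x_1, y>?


x_1 = e_1 is the standard basis vector with 1 in position 1.
<x_1, y> = y_1 = 6
As n -> infinity, <x_n, y> -> 0, confirming weak convergence of (x_n) to 0.

6


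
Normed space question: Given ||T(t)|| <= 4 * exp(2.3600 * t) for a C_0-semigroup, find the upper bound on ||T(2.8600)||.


||T(2.8600)|| <= 4 * exp(2.3600 * 2.8600)
= 4 * exp(6.7496)
= 4 * 853.7172
= 3414.8688

3414.8688


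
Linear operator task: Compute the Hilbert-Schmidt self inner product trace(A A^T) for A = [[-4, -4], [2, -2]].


trace(A * A^T) = sum of squares of all entries
= (-4)^2 + (-4)^2 + 2^2 + (-2)^2
= 16 + 16 + 4 + 4
= 40

40


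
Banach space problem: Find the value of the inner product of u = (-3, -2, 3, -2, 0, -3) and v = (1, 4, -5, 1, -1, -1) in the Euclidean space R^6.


Computing the standard inner product <u, v> = sum u_i * v_i
= -3*1 + -2*4 + 3*-5 + -2*1 + 0*-1 + -3*-1
= -3 + -8 + -15 + -2 + 0 + 3
= -25

-25


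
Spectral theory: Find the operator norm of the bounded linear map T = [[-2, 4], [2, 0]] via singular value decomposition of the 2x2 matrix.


A^T A = [[8, -8], [-8, 16]]
trace(A^T A) = 24, det(A^T A) = 64
discriminant = 24^2 - 4*64 = 320
Largest eigenvalue of A^T A = (trace + sqrt(disc))/2 = 20.9443
||T|| = sqrt(20.9443) = 4.5765

4.5765


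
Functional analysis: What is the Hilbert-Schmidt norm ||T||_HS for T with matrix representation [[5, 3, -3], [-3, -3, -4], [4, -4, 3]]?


The Hilbert-Schmidt norm is sqrt(sum of squares of all entries).
Sum of squares = 5^2 + 3^2 + (-3)^2 + (-3)^2 + (-3)^2 + (-4)^2 + 4^2 + (-4)^2 + 3^2
= 25 + 9 + 9 + 9 + 9 + 16 + 16 + 16 + 9 = 118
||T||_HS = sqrt(118) = 10.8628

10.8628


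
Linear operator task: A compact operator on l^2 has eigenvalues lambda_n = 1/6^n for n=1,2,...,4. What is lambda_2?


The eigenvalue formula gives lambda_2 = 1/6^2
= 1/36
= 0.0278

0.0278


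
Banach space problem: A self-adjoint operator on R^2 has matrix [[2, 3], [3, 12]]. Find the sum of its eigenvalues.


For a self-adjoint (symmetric) matrix, the eigenvalues are real.
The sum of eigenvalues equals the trace of the matrix.
trace = 2 + 12 = 14

14


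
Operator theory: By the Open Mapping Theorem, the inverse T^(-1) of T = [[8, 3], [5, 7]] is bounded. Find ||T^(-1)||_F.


det(T) = 8*7 - 3*5 = 41
T^(-1) = (1/41) * [[7, -3], [-5, 8]] = [[0.1707, -0.0732], [-0.1220, 0.1951]]
||T^(-1)||_F^2 = 0.1707^2 + (-0.0732)^2 + (-0.1220)^2 + 0.1951^2 = 0.0874
||T^(-1)||_F = sqrt(0.0874) = 0.2957

0.2957


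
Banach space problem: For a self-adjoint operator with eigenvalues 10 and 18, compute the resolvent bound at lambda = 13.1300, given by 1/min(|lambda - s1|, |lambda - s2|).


dist(13.1300, {10, 18}) = min(|13.1300 - 10|, |13.1300 - 18|)
= min(3.1300, 4.8700) = 3.1300
Resolvent bound = 1/3.1300 = 0.3195

0.3195


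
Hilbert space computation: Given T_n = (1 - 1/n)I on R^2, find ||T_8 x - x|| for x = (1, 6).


T_8 x - x = (1 - 1/8)x - x = -x/8
||x|| = sqrt(37) = 6.0828
||T_8 x - x|| = ||x||/8 = 6.0828/8 = 0.7603

0.7603


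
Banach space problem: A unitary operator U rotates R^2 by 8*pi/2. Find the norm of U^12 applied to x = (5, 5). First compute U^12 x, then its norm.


U is a rotation by theta = 8*pi/2
U^12 = rotation by 12*theta = 96*pi/2 = 0*pi/2 (mod 2*pi)
cos(0*pi/2) = 1.0000, sin(0*pi/2) = 0.0000
U^12 x = (1.0000 * 5 - 0.0000 * 5, 0.0000 * 5 + 1.0000 * 5)
= (5.0000, 5.0000)
||U^12 x|| = sqrt(5.0000^2 + 5.0000^2) = sqrt(50.0000) = 7.0711

7.0711


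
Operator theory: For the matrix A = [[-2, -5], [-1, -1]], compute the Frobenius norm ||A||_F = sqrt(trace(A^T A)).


||A||_F^2 = sum a_ij^2
= (-2)^2 + (-5)^2 + (-1)^2 + (-1)^2
= 4 + 25 + 1 + 1 = 31
||A||_F = sqrt(31) = 5.5678

5.5678


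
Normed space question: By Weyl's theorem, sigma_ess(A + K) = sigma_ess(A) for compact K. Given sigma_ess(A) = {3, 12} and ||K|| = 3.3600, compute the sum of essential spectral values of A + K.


By Weyl's theorem, the essential spectrum is invariant under compact perturbations.
sigma_ess(A + K) = sigma_ess(A) = {3, 12}
Sum = 3 + 12 = 15

15


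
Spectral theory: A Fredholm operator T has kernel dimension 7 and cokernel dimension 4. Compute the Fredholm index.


The Fredholm index is defined as ind(T) = dim(ker T) - dim(coker T)
= 7 - 4
= 3

3


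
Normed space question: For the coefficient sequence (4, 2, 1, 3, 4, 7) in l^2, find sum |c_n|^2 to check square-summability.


sum |c_n|^2 = 4^2 + 2^2 + 1^2 + 3^2 + 4^2 + 7^2
= 16 + 4 + 1 + 9 + 16 + 49
= 95

95


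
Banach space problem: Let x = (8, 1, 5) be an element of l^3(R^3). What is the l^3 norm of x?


The l^3 norm = (sum |x_i|^3)^(1/3)
Sum of 3th powers = 512 + 1 + 125 = 638
||x||_3 = (638)^(1/3) = 8.6088

8.6088


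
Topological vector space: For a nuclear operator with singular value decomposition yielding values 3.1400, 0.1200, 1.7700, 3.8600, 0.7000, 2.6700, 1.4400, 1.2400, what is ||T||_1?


The nuclear norm is the sum of all singular values.
||T||_1 = 3.1400 + 0.1200 + 1.7700 + 3.8600 + 0.7000 + 2.6700 + 1.4400 + 1.2400
= 14.9400

14.9400


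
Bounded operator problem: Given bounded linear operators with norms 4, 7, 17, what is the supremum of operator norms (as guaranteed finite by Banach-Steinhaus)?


By the Uniform Boundedness Principle, the supremum of norms is finite.
sup_k ||T_k|| = max(4, 7, 17) = 17

17


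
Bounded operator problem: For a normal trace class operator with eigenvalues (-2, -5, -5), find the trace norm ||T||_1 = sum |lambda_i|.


For a normal operator, singular values equal |eigenvalues|.
Trace norm = sum |lambda_i| = 2 + 5 + 5
= 12

12


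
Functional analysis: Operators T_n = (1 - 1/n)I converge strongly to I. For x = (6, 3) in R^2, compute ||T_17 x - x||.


T_17 x - x = (1 - 1/17)x - x = -x/17
||x|| = sqrt(45) = 6.7082
||T_17 x - x|| = ||x||/17 = 6.7082/17 = 0.3946

0.3946


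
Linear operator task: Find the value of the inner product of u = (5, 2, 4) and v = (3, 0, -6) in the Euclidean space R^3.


Computing the standard inner product <u, v> = sum u_i * v_i
= 5*3 + 2*0 + 4*-6
= 15 + 0 + -24
= -9

-9


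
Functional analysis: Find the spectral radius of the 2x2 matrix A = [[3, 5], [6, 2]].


For a 2x2 matrix, eigenvalues satisfy lambda^2 - (trace)*lambda + det = 0
trace = 3 + 2 = 5
det = 3*2 - 5*6 = -24
discriminant = 5^2 - 4*(-24) = 121
spectral radius = max |eigenvalue| = 8.0000

8.0000


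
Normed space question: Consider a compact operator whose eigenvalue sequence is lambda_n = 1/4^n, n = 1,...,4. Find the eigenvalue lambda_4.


The eigenvalue formula gives lambda_4 = 1/4^4
= 1/256
= 0.0039

0.0039


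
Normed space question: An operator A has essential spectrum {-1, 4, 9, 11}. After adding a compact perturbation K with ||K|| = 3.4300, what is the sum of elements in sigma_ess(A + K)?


By Weyl's theorem, the essential spectrum is invariant under compact perturbations.
sigma_ess(A + K) = sigma_ess(A) = {-1, 4, 9, 11}
Sum = -1 + 4 + 9 + 11 = 23

23


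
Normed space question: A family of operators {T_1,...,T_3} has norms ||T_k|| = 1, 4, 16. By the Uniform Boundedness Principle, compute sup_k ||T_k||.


By the Uniform Boundedness Principle, the supremum of norms is finite.
sup_k ||T_k|| = max(1, 4, 16) = 16

16


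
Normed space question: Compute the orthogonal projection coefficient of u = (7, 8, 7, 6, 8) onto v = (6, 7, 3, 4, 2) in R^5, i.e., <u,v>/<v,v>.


Computing <u,v> = 7*6 + 8*7 + 7*3 + 6*4 + 8*2 = 159
Computing <v,v> = 6^2 + 7^2 + 3^2 + 4^2 + 2^2 = 114
Projection coefficient = 159/114 = 1.3947

1.3947


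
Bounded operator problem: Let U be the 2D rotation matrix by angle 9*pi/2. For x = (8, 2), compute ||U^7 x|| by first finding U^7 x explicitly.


U is a rotation by theta = 9*pi/2
U^7 = rotation by 7*theta = 63*pi/2 = 3*pi/2 (mod 2*pi)
cos(3*pi/2) = 0.0000, sin(3*pi/2) = -1.0000
U^7 x = (0.0000 * 8 - -1.0000 * 2, -1.0000 * 8 + 0.0000 * 2)
= (2.0000, -8.0000)
||U^7 x|| = sqrt(2.0000^2 + (-8.0000)^2) = sqrt(68.0000) = 8.2462

8.2462


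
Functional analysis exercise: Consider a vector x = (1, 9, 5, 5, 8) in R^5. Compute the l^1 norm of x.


The l^1 norm equals the sum of absolute values of all components.
||x||_1 = 1 + 9 + 5 + 5 + 8
= 28

28.0000


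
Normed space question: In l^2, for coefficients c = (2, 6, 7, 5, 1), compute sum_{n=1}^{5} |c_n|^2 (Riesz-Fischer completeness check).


sum |c_n|^2 = 2^2 + 6^2 + 7^2 + 5^2 + 1^2
= 4 + 36 + 49 + 25 + 1
= 115

115


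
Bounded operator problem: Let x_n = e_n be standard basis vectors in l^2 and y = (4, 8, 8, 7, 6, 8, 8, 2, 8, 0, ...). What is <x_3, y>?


x_3 = e_3 is the standard basis vector with 1 in position 3.
<x_3, y> = y_3 = 8
As n -> infinity, <x_n, y> -> 0, confirming weak convergence of (x_n) to 0.

8


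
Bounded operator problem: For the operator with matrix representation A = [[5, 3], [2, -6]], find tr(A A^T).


trace(A * A^T) = sum of squares of all entries
= 5^2 + 3^2 + 2^2 + (-6)^2
= 25 + 9 + 4 + 36
= 74

74


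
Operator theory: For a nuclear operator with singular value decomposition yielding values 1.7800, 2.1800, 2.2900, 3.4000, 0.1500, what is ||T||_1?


The nuclear norm is the sum of all singular values.
||T||_1 = 1.7800 + 2.1800 + 2.2900 + 3.4000 + 0.1500
= 9.8000

9.8000


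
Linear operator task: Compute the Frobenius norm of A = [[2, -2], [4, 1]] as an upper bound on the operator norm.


||A||_F^2 = sum a_ij^2
= 2^2 + (-2)^2 + 4^2 + 1^2
= 4 + 4 + 16 + 1 = 25
||A||_F = sqrt(25) = 5.0000

5.0000


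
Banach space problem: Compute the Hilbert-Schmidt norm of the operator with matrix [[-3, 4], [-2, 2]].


The Hilbert-Schmidt norm is sqrt(sum of squares of all entries).
Sum of squares = (-3)^2 + 4^2 + (-2)^2 + 2^2
= 9 + 16 + 4 + 4 = 33
||T||_HS = sqrt(33) = 5.7446

5.7446


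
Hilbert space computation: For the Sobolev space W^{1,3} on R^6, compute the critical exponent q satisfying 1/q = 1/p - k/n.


Using the Sobolev embedding formula: 1/q = 1/p - k/n
1/q = 1/3 - 1/6 = 1/6
q = 1/(1/6) = 6

6.0000


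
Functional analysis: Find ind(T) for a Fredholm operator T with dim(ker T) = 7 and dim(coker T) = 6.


The Fredholm index is defined as ind(T) = dim(ker T) - dim(coker T)
= 7 - 6
= 1

1


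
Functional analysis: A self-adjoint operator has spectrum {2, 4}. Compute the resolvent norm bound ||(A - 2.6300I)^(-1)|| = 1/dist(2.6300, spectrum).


dist(2.6300, {2, 4}) = min(|2.6300 - 2|, |2.6300 - 4|)
= min(0.6300, 1.3700) = 0.6300
Resolvent bound = 1/0.6300 = 1.5873

1.5873


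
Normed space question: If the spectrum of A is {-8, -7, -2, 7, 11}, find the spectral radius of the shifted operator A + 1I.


Spectrum of A + 1I = {-7, -6, -1, 8, 12}
Spectral radius = max |lambda| over the shifted spectrum
= max(7, 6, 1, 8, 12) = 12

12


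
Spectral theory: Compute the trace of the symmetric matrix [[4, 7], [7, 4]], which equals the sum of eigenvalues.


For a self-adjoint (symmetric) matrix, the eigenvalues are real.
The sum of eigenvalues equals the trace of the matrix.
trace = 4 + 4 = 8

8


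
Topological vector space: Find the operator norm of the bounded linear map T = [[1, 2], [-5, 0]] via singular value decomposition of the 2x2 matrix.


A^T A = [[26, 2], [2, 4]]
trace(A^T A) = 30, det(A^T A) = 100
discriminant = 30^2 - 4*100 = 500
Largest eigenvalue of A^T A = (trace + sqrt(disc))/2 = 26.1803
||T|| = sqrt(26.1803) = 5.1167

5.1167


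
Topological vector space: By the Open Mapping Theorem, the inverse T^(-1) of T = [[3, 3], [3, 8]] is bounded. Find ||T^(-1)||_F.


det(T) = 3*8 - 3*3 = 15
T^(-1) = (1/15) * [[8, -3], [-3, 3]] = [[0.5333, -0.2000], [-0.2000, 0.2000]]
||T^(-1)||_F^2 = 0.5333^2 + (-0.2000)^2 + (-0.2000)^2 + 0.2000^2 = 0.4044
||T^(-1)||_F = sqrt(0.4044) = 0.6360

0.6360


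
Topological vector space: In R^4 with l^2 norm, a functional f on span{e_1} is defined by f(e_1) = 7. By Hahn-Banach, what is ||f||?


The norm of f is given by ||f|| = sup_{||x||=1} |f(x)|.
On span{e_1}, ||e_1|| = 1, so ||f|| = |f(e_1)| / ||e_1||
= |7| / 1 = 7.0000

7.0000


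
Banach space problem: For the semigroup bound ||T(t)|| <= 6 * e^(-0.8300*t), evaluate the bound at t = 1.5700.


||T(1.5700)|| <= 6 * exp(-0.8300 * 1.5700)
= 6 * exp(-1.3031)
= 6 * 0.2717
= 1.6301

1.6301


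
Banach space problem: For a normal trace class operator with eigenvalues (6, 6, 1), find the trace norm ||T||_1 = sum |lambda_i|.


For a normal operator, singular values equal |eigenvalues|.
Trace norm = sum |lambda_i| = 6 + 6 + 1
= 13

13


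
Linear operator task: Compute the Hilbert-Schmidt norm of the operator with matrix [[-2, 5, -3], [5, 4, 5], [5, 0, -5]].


The Hilbert-Schmidt norm is sqrt(sum of squares of all entries).
Sum of squares = (-2)^2 + 5^2 + (-3)^2 + 5^2 + 4^2 + 5^2 + 5^2 + 0^2 + (-5)^2
= 4 + 25 + 9 + 25 + 16 + 25 + 25 + 0 + 25 = 154
||T||_HS = sqrt(154) = 12.4097

12.4097


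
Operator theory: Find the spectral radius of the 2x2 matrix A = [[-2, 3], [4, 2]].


For a 2x2 matrix, eigenvalues satisfy lambda^2 - (trace)*lambda + det = 0
trace = -2 + 2 = 0
det = -2*2 - 3*4 = -16
discriminant = 0^2 - 4*(-16) = 64
spectral radius = max |eigenvalue| = 4.0000

4.0000


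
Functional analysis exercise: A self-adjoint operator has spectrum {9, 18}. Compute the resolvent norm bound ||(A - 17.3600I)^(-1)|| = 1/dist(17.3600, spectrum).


dist(17.3600, {9, 18}) = min(|17.3600 - 9|, |17.3600 - 18|)
= min(8.3600, 0.6400) = 0.6400
Resolvent bound = 1/0.6400 = 1.5625

1.5625


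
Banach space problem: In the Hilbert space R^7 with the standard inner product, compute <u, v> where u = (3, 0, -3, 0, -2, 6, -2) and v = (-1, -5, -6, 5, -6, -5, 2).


Computing the standard inner product <u, v> = sum u_i * v_i
= 3*-1 + 0*-5 + -3*-6 + 0*5 + -2*-6 + 6*-5 + -2*2
= -3 + 0 + 18 + 0 + 12 + -30 + -4
= -7

-7


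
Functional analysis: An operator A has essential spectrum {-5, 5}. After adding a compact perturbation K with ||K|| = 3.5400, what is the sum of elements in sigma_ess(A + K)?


By Weyl's theorem, the essential spectrum is invariant under compact perturbations.
sigma_ess(A + K) = sigma_ess(A) = {-5, 5}
Sum = -5 + 5 = 0

0


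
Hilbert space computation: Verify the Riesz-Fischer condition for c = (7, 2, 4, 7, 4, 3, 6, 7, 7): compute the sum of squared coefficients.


sum |c_n|^2 = 7^2 + 2^2 + 4^2 + 7^2 + 4^2 + 3^2 + 6^2 + 7^2 + 7^2
= 49 + 4 + 16 + 49 + 16 + 9 + 36 + 49 + 49
= 277

277


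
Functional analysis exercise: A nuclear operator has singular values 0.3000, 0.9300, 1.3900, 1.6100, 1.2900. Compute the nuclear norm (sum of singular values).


The nuclear norm is the sum of all singular values.
||T||_1 = 0.3000 + 0.9300 + 1.3900 + 1.6100 + 1.2900
= 5.5200

5.5200


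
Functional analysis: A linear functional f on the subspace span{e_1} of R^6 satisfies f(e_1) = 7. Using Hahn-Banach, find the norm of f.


The norm of f is given by ||f|| = sup_{||x||=1} |f(x)|.
On span{e_1}, ||e_1|| = 1, so ||f|| = |f(e_1)| / ||e_1||
= |7| / 1 = 7.0000

7.0000


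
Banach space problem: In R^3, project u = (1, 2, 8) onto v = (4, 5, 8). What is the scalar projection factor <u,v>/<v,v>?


Computing <u,v> = 1*4 + 2*5 + 8*8 = 78
Computing <v,v> = 4^2 + 5^2 + 8^2 = 105
Projection coefficient = 78/105 = 0.7429

0.7429


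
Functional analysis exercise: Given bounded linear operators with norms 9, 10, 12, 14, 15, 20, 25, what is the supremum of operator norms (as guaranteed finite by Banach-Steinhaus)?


By the Uniform Boundedness Principle, the supremum of norms is finite.
sup_k ||T_k|| = max(9, 10, 12, 14, 15, 20, 25) = 25

25


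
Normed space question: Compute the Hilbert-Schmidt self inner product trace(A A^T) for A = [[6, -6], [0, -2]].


trace(A * A^T) = sum of squares of all entries
= 6^2 + (-6)^2 + 0^2 + (-2)^2
= 36 + 36 + 0 + 4
= 76

76


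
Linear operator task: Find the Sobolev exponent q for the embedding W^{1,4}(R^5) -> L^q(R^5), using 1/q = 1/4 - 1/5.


Using the Sobolev embedding formula: 1/q = 1/p - k/n
1/q = 1/4 - 1/5 = 1/20
q = 1/(1/20) = 20

20.0000


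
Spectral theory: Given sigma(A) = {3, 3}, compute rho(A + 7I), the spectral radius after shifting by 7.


Spectrum of A + 7I = {10, 10}
Spectral radius = max |lambda| over the shifted spectrum
= max(10, 10) = 10

10


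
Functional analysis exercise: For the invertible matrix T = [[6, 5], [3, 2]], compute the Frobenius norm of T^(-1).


det(T) = 6*2 - 5*3 = -3
T^(-1) = (1/-3) * [[2, -5], [-3, 6]] = [[-0.6667, 1.6667], [1.0000, -2.0000]]
||T^(-1)||_F^2 = (-0.6667)^2 + 1.6667^2 + 1.0000^2 + (-2.0000)^2 = 8.2222
||T^(-1)||_F = sqrt(8.2222) = 2.8674

2.8674


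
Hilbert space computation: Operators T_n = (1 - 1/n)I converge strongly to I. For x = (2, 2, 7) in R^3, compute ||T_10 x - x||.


T_10 x - x = (1 - 1/10)x - x = -x/10
||x|| = sqrt(57) = 7.5498
||T_10 x - x|| = ||x||/10 = 7.5498/10 = 0.7550

0.7550


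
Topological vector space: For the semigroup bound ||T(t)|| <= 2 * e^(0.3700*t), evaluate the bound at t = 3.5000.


||T(3.5000)|| <= 2 * exp(0.3700 * 3.5000)
= 2 * exp(1.2950)
= 2 * 3.6510
= 7.3020

7.3020


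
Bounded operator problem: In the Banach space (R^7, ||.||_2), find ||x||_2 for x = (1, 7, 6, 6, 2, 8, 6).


The l^2 norm = (sum |x_i|^2)^(1/2)
Sum of 2th powers = 1 + 49 + 36 + 36 + 4 + 64 + 36 = 226
||x||_2 = (226)^(1/2) = 15.0333

15.0333


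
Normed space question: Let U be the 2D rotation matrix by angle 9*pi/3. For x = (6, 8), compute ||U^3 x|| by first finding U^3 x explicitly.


U is a rotation by theta = 9*pi/3
U^3 = rotation by 3*theta = 27*pi/3 = 3*pi/3 (mod 2*pi)
cos(3*pi/3) = -1.0000, sin(3*pi/3) = 0.0000
U^3 x = (-1.0000 * 6 - 0.0000 * 8, 0.0000 * 6 + -1.0000 * 8)
= (-6.0000, -8.0000)
||U^3 x|| = sqrt((-6.0000)^2 + (-8.0000)^2) = sqrt(100.0000) = 10.0000

10.0000


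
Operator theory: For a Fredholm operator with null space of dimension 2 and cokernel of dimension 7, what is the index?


The Fredholm index is defined as ind(T) = dim(ker T) - dim(coker T)
= 2 - 7
= -5

-5


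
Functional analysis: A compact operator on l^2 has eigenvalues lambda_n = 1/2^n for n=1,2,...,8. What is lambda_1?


The eigenvalue formula gives lambda_1 = 1/2^1
= 1/2
= 0.5000

0.5000


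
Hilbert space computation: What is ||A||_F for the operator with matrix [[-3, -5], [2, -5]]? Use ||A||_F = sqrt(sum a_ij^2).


||A||_F^2 = sum a_ij^2
= (-3)^2 + (-5)^2 + 2^2 + (-5)^2
= 9 + 25 + 4 + 25 = 63
||A||_F = sqrt(63) = 7.9373

7.9373


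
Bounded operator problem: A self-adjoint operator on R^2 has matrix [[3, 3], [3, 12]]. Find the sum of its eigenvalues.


For a self-adjoint (symmetric) matrix, the eigenvalues are real.
The sum of eigenvalues equals the trace of the matrix.
trace = 3 + 12 = 15

15


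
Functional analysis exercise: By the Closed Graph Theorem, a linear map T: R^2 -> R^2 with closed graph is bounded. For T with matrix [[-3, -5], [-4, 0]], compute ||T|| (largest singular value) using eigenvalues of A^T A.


A^T A = [[25, 15], [15, 25]]
trace(A^T A) = 50, det(A^T A) = 400
discriminant = 50^2 - 4*400 = 900
Largest eigenvalue of A^T A = (trace + sqrt(disc))/2 = 40.0000
||T|| = sqrt(40.0000) = 6.3246

6.3246


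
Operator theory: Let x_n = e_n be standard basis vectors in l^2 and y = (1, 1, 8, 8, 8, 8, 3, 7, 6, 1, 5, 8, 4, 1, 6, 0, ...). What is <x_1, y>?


x_1 = e_1 is the standard basis vector with 1 in position 1.
<x_1, y> = y_1 = 1
As n -> infinity, <x_n, y> -> 0, confirming weak convergence of (x_n) to 0.

1


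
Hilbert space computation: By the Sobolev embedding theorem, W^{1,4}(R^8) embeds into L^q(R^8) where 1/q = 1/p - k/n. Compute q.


Using the Sobolev embedding formula: 1/q = 1/p - k/n
1/q = 1/4 - 1/8 = 1/8
q = 1/(1/8) = 8

8.0000


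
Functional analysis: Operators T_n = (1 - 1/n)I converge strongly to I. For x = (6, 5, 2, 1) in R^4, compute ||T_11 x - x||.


T_11 x - x = (1 - 1/11)x - x = -x/11
||x|| = sqrt(66) = 8.1240
||T_11 x - x|| = ||x||/11 = 8.1240/11 = 0.7385

0.7385


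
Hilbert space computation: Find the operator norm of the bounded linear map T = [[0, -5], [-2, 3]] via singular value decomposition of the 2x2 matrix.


A^T A = [[4, -6], [-6, 34]]
trace(A^T A) = 38, det(A^T A) = 100
discriminant = 38^2 - 4*100 = 1044
Largest eigenvalue of A^T A = (trace + sqrt(disc))/2 = 35.1555
||T|| = sqrt(35.1555) = 5.9292

5.9292


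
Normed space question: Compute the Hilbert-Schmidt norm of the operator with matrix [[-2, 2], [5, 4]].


The Hilbert-Schmidt norm is sqrt(sum of squares of all entries).
Sum of squares = (-2)^2 + 2^2 + 5^2 + 4^2
= 4 + 4 + 25 + 16 = 49
||T||_HS = sqrt(49) = 7.0000

7.0000


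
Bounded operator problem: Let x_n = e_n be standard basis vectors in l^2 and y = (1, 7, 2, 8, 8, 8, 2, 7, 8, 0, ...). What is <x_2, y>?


x_2 = e_2 is the standard basis vector with 1 in position 2.
<x_2, y> = y_2 = 7
As n -> infinity, <x_n, y> -> 0, confirming weak convergence of (x_n) to 0.

7


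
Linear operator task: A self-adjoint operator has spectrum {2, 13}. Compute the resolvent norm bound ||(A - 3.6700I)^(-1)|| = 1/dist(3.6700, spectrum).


dist(3.6700, {2, 13}) = min(|3.6700 - 2|, |3.6700 - 13|)
= min(1.6700, 9.3300) = 1.6700
Resolvent bound = 1/1.6700 = 0.5988

0.5988


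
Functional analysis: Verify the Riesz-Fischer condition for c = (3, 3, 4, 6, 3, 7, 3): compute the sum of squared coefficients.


sum |c_n|^2 = 3^2 + 3^2 + 4^2 + 6^2 + 3^2 + 7^2 + 3^2
= 9 + 9 + 16 + 36 + 9 + 49 + 9
= 137

137


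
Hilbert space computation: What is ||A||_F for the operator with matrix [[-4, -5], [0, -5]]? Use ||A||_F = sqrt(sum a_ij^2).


||A||_F^2 = sum a_ij^2
= (-4)^2 + (-5)^2 + 0^2 + (-5)^2
= 16 + 25 + 0 + 25 = 66
||A||_F = sqrt(66) = 8.1240

8.1240


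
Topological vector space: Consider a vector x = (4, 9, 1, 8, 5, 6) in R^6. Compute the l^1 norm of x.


The l^1 norm equals the sum of absolute values of all components.
||x||_1 = 4 + 9 + 1 + 8 + 5 + 6
= 33

33.0000


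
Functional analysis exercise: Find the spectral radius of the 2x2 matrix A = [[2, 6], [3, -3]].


For a 2x2 matrix, eigenvalues satisfy lambda^2 - (trace)*lambda + det = 0
trace = 2 + -3 = -1
det = 2*-3 - 6*3 = -24
discriminant = (-1)^2 - 4*(-24) = 97
spectral radius = max |eigenvalue| = 5.4244

5.4244


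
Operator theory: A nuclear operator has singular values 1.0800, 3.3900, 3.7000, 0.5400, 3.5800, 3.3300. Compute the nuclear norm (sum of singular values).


The nuclear norm is the sum of all singular values.
||T||_1 = 1.0800 + 3.3900 + 3.7000 + 0.5400 + 3.5800 + 3.3300
= 15.6200

15.6200


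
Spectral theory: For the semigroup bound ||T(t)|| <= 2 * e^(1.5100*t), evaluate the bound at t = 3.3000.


||T(3.3000)|| <= 2 * exp(1.5100 * 3.3000)
= 2 * exp(4.9830)
= 2 * 145.9115
= 291.8229

291.8229


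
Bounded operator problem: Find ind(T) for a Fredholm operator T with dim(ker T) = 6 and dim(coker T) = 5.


The Fredholm index is defined as ind(T) = dim(ker T) - dim(coker T)
= 6 - 5
= 1

1


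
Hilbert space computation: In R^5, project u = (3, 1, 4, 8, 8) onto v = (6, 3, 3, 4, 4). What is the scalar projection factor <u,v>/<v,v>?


Computing <u,v> = 3*6 + 1*3 + 4*3 + 8*4 + 8*4 = 97
Computing <v,v> = 6^2 + 3^2 + 3^2 + 4^2 + 4^2 = 86
Projection coefficient = 97/86 = 1.1279

1.1279


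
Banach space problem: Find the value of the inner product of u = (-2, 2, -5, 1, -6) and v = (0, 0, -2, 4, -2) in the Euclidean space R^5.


Computing the standard inner product <u, v> = sum u_i * v_i
= -2*0 + 2*0 + -5*-2 + 1*4 + -6*-2
= 0 + 0 + 10 + 4 + 12
= 26

26


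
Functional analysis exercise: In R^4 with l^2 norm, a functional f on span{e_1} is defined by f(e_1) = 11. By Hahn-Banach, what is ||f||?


The norm of f is given by ||f|| = sup_{||x||=1} |f(x)|.
On span{e_1}, ||e_1|| = 1, so ||f|| = |f(e_1)| / ||e_1||
= |11| / 1 = 11.0000

11.0000


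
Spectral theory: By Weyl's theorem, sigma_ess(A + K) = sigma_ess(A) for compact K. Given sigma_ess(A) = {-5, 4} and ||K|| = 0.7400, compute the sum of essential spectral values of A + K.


By Weyl's theorem, the essential spectrum is invariant under compact perturbations.
sigma_ess(A + K) = sigma_ess(A) = {-5, 4}
Sum = -5 + 4 = -1

-1


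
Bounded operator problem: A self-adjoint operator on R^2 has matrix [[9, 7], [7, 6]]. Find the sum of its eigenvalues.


For a self-adjoint (symmetric) matrix, the eigenvalues are real.
The sum of eigenvalues equals the trace of the matrix.
trace = 9 + 6 = 15

15


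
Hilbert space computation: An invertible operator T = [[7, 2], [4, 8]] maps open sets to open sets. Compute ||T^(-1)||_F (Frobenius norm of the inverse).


det(T) = 7*8 - 2*4 = 48
T^(-1) = (1/48) * [[8, -2], [-4, 7]] = [[0.1667, -0.0417], [-0.0833, 0.1458]]
||T^(-1)||_F^2 = 0.1667^2 + (-0.0417)^2 + (-0.0833)^2 + 0.1458^2 = 0.0577
||T^(-1)||_F = sqrt(0.0577) = 0.2403

0.2403


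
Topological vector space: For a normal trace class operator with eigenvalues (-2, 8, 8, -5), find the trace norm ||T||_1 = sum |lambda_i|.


For a normal operator, singular values equal |eigenvalues|.
Trace norm = sum |lambda_i| = 2 + 8 + 8 + 5
= 23

23


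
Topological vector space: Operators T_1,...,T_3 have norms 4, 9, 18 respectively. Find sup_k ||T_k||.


By the Uniform Boundedness Principle, the supremum of norms is finite.
sup_k ||T_k|| = max(4, 9, 18) = 18

18


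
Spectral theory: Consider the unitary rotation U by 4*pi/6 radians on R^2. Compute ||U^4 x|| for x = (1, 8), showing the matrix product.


U is a rotation by theta = 4*pi/6
U^4 = rotation by 4*theta = 16*pi/6 = 4*pi/6 (mod 2*pi)
cos(4*pi/6) = -0.5000, sin(4*pi/6) = 0.8660
U^4 x = (-0.5000 * 1 - 0.8660 * 8, 0.8660 * 1 + -0.5000 * 8)
= (-7.4282, -3.1340)
||U^4 x|| = sqrt((-7.4282)^2 + (-3.1340)^2) = sqrt(65.0000) = 8.0623

8.0623


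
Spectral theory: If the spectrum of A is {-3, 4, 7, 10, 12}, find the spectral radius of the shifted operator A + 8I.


Spectrum of A + 8I = {5, 12, 15, 18, 20}
Spectral radius = max |lambda| over the shifted spectrum
= max(5, 12, 15, 18, 20) = 20

20


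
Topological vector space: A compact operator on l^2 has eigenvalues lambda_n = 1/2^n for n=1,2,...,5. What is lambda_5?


The eigenvalue formula gives lambda_5 = 1/2^5
= 1/32
= 0.0312

0.0312


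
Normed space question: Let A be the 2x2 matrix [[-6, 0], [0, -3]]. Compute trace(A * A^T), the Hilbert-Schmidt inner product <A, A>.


trace(A * A^T) = sum of squares of all entries
= (-6)^2 + 0^2 + 0^2 + (-3)^2
= 36 + 0 + 0 + 9
= 45

45


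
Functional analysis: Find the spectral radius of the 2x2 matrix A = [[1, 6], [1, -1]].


For a 2x2 matrix, eigenvalues satisfy lambda^2 - (trace)*lambda + det = 0
trace = 1 + -1 = 0
det = 1*-1 - 6*1 = -7
discriminant = 0^2 - 4*(-7) = 28
spectral radius = max |eigenvalue| = 2.6458

2.6458


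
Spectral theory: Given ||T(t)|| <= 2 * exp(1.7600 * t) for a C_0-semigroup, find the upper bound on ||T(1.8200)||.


||T(1.8200)|| <= 2 * exp(1.7600 * 1.8200)
= 2 * exp(3.2032)
= 2 * 24.6112
= 49.2223

49.2223


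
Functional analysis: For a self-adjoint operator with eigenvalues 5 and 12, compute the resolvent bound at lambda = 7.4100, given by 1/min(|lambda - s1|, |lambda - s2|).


dist(7.4100, {5, 12}) = min(|7.4100 - 5|, |7.4100 - 12|)
= min(2.4100, 4.5900) = 2.4100
Resolvent bound = 1/2.4100 = 0.4149

0.4149


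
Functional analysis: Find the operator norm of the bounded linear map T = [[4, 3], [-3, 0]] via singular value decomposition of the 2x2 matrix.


A^T A = [[25, 12], [12, 9]]
trace(A^T A) = 34, det(A^T A) = 81
discriminant = 34^2 - 4*81 = 832
Largest eigenvalue of A^T A = (trace + sqrt(disc))/2 = 31.4222
||T|| = sqrt(31.4222) = 5.6056

5.6056


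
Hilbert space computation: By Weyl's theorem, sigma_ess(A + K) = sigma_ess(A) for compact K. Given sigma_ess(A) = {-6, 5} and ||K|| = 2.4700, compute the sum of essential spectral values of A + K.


By Weyl's theorem, the essential spectrum is invariant under compact perturbations.
sigma_ess(A + K) = sigma_ess(A) = {-6, 5}
Sum = -6 + 5 = -1

-1


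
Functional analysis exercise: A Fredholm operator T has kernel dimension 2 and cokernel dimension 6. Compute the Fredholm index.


The Fredholm index is defined as ind(T) = dim(ker T) - dim(coker T)
= 2 - 6
= -4

-4


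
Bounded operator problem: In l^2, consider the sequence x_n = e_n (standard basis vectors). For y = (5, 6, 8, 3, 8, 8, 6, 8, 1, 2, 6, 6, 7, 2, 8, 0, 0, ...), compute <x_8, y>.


x_8 = e_8 is the standard basis vector with 1 in position 8.
<x_8, y> = y_8 = 8
As n -> infinity, <x_n, y> -> 0, confirming weak convergence of (x_n) to 0.

8


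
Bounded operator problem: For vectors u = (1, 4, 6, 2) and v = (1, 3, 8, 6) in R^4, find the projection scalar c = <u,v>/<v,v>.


Computing <u,v> = 1*1 + 4*3 + 6*8 + 2*6 = 73
Computing <v,v> = 1^2 + 3^2 + 8^2 + 6^2 = 110
Projection coefficient = 73/110 = 0.6636

0.6636


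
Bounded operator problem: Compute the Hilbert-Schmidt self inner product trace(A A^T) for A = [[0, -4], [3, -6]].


trace(A * A^T) = sum of squares of all entries
= 0^2 + (-4)^2 + 3^2 + (-6)^2
= 0 + 16 + 9 + 36
= 61

61


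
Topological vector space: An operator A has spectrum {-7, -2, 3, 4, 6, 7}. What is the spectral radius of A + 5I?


Spectrum of A + 5I = {-2, 3, 8, 9, 11, 12}
Spectral radius = max |lambda| over the shifted spectrum
= max(2, 3, 8, 9, 11, 12) = 12

12


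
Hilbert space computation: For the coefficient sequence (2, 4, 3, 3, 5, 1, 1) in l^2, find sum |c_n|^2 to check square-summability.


sum |c_n|^2 = 2^2 + 4^2 + 3^2 + 3^2 + 5^2 + 1^2 + 1^2
= 4 + 16 + 9 + 9 + 25 + 1 + 1
= 65

65


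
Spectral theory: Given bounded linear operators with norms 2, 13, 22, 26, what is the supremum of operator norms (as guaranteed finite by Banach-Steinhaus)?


By the Uniform Boundedness Principle, the supremum of norms is finite.
sup_k ||T_k|| = max(2, 13, 22, 26) = 26

26


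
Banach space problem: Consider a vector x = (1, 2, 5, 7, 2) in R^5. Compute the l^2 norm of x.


The l^2 norm = (sum |x_i|^2)^(1/2)
Sum of 2th powers = 1 + 4 + 25 + 49 + 4 = 83
||x||_2 = (83)^(1/2) = 9.1104

9.1104


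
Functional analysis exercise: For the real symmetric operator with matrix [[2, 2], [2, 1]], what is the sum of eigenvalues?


For a self-adjoint (symmetric) matrix, the eigenvalues are real.
The sum of eigenvalues equals the trace of the matrix.
trace = 2 + 1 = 3

3


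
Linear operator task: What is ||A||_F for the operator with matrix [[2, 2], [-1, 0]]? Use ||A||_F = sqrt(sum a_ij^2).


||A||_F^2 = sum a_ij^2
= 2^2 + 2^2 + (-1)^2 + 0^2
= 4 + 4 + 1 + 0 = 9
||A||_F = sqrt(9) = 3.0000

3.0000
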